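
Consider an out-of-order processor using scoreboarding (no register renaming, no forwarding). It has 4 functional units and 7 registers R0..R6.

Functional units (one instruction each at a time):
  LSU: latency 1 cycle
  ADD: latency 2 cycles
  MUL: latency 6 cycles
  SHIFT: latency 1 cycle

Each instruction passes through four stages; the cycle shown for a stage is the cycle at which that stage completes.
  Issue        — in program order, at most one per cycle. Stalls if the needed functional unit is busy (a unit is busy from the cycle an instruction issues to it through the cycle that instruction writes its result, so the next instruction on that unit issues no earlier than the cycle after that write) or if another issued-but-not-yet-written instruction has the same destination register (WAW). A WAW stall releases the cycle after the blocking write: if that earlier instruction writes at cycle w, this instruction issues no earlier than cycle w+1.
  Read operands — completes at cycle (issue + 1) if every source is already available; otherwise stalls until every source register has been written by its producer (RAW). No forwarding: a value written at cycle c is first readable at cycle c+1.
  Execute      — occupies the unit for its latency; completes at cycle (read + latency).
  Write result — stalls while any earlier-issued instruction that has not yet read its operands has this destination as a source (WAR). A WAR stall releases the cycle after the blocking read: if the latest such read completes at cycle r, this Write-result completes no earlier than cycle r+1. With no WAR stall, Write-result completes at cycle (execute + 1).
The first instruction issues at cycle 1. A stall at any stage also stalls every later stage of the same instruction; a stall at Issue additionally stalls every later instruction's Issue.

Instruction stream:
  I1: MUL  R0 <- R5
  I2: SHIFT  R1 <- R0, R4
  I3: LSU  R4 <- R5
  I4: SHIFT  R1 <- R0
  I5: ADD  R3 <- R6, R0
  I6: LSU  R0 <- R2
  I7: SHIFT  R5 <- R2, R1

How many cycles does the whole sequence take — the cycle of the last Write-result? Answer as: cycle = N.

[1] I1 dispatched to MUL
[2] I1 operands ready, I2 dispatched to SHIFT
[3] I3 dispatched to LSU
[4] I3 operands ready
[5] I3 complete
[8] I1 complete
[9] R0←I1
[10] I2 operands ready
[11] I2 complete, R4←I3
[12] R1←I2
[13] I4 dispatched to SHIFT
[14] I4 operands ready, I5 dispatched to ADD
[15] I4 complete, I5 operands ready, I6 dispatched to LSU
[16] R1←I4, I6 operands ready
[17] I5 complete, I6 complete, I7 dispatched to SHIFT
[18] R3←I5, R0←I6, I7 operands ready
[19] I7 complete
[20] R5←I7

cycle = 20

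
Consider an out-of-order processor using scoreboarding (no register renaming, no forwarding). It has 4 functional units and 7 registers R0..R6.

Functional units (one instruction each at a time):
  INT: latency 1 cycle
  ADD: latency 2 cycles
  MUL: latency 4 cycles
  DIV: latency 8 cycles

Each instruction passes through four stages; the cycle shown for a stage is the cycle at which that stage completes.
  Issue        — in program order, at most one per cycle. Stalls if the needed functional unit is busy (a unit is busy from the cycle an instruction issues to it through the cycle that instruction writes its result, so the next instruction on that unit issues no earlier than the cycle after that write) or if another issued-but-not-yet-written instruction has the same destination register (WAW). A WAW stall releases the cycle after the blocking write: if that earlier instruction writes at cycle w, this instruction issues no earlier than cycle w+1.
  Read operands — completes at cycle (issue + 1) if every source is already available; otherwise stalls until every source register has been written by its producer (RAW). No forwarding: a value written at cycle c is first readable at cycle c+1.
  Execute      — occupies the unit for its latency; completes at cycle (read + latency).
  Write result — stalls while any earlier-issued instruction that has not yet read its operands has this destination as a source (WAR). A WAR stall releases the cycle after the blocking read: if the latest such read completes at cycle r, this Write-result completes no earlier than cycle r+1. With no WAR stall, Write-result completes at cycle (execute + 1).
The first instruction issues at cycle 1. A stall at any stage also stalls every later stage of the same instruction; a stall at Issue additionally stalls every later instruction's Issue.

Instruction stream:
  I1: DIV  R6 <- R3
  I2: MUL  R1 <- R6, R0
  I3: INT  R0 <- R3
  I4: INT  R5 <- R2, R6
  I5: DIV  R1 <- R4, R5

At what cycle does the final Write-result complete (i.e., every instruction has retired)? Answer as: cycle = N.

c1: issue I1 (DIV)
c2: I1 read-ops · issue I2 (MUL)
c3: issue I3 (INT)
c4: I3 read-ops
c5: I3 finished on INT
c10: I1 finished on DIV
c11: I1→R6
c12: I2 read-ops
c13: I3→R0
c14: issue I4 (INT)
c15: I4 read-ops
c16: I2 finished on MUL · I4 finished on INT
c17: I2→R1 · I4→R5
c18: issue I5 (DIV)
c19: I5 read-ops
c27: I5 finished on DIV
c28: I5→R1

cycle = 28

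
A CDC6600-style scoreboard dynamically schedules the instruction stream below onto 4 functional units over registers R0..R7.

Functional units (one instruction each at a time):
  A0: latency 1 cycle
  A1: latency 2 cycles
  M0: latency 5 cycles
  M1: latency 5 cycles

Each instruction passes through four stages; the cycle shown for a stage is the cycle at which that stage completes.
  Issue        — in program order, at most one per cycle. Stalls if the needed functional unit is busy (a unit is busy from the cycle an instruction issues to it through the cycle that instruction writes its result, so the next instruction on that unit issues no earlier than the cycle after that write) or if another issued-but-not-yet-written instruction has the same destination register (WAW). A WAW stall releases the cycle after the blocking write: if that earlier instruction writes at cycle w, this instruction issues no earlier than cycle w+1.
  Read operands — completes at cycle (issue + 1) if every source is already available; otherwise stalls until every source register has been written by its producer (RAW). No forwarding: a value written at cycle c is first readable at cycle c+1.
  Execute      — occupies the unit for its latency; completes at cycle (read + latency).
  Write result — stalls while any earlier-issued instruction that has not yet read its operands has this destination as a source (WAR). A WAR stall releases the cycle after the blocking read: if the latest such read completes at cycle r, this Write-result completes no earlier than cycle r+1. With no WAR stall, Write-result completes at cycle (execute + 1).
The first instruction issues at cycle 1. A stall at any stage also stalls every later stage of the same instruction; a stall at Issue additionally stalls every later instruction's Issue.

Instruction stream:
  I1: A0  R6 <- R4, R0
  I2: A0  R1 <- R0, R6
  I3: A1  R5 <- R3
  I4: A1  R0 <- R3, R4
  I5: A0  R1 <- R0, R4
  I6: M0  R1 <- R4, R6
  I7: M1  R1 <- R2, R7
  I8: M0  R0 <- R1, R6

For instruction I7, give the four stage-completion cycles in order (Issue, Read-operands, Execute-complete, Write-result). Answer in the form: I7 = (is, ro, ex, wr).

I7 = (27, 28, 33, 34)

I1 -> (1, 2, 3, 4)
I2 -> (5, 6, 7, 8)  // struct: A0 busy until I1 writes@4
I3 -> (6, 7, 9, 10)
I4 -> (11, 12, 14, 15)  // struct: A1 busy until I3 writes@10
I5 -> (12, 16, 17, 18)  // RAW R0: wait I4 write@15
I6 -> (19, 20, 25, 26)  // WAW R1: wait I5 write@18
I7 -> (27, 28, 33, 34)  // WAW R1: wait I6 write@26
I8 -> (28, 35, 40, 41)  // RAW R1: wait I7 write@34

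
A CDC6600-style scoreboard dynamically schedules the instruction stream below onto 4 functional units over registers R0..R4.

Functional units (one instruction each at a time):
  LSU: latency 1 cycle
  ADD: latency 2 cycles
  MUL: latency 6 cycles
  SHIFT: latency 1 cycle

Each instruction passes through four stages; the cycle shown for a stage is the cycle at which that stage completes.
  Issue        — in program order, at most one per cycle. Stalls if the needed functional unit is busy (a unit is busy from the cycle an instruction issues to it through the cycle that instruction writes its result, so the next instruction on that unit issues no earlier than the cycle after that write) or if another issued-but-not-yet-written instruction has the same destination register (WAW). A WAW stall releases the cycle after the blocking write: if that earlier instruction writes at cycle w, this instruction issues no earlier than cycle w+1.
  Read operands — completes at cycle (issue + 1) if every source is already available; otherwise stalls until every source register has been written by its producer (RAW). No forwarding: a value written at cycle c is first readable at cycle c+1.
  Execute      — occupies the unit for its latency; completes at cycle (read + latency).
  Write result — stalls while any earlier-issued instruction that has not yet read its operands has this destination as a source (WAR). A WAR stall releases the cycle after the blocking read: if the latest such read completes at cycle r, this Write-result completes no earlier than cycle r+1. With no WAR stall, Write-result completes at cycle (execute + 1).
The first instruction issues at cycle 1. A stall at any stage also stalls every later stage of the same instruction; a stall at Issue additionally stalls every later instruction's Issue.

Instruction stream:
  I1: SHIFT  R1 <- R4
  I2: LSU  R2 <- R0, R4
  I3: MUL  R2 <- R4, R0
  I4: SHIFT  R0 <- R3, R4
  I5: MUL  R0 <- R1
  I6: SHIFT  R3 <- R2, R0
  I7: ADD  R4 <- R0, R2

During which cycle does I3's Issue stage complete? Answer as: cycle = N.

  I1 | 1 | 2 | 3 | 4
  I2 | 2 | 3 | 4 | 5
  I3 | 6 | 7 | 13 | 14   WAW R2: wait I2 write@5
  I4 | 7 | 8 | 9 | 10
  I5 | 15 | 16 | 22 | 23   struct: MUL busy until I3 writes@14
  I6 | 16 | 24 | 25 | 26   RAW R0: wait I5 write@23
  I7 | 17 | 24 | 26 | 27   RAW R0: wait I5 write@23

cycle = 6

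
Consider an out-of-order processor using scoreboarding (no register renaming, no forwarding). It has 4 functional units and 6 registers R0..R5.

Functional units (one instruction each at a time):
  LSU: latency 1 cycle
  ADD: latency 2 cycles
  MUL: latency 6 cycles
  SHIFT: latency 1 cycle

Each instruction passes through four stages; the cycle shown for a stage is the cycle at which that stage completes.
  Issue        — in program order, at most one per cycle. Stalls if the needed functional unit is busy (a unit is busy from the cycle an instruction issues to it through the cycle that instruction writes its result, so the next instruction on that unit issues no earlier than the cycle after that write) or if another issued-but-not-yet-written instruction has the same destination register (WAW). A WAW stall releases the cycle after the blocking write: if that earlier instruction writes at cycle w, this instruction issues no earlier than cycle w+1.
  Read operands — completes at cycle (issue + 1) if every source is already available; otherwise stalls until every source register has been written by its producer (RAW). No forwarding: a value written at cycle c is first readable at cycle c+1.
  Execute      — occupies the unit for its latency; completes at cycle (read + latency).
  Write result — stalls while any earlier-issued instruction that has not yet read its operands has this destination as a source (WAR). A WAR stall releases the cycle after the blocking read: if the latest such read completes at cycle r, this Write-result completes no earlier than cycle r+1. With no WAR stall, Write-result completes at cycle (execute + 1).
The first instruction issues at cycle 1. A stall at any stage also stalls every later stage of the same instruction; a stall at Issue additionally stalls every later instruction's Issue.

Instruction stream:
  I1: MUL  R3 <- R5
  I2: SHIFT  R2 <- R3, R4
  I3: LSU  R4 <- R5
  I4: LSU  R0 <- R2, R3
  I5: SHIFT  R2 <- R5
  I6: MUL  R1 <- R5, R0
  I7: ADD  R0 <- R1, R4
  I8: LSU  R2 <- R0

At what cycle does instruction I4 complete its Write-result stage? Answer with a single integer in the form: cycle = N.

[I1] 1/2/8/9
[I2] 2/10/11/12  (RAW R3: wait I1 write@9)
[I3] 3/4/5/11  (WAR R4: wait I2 read@10)
[I4] 12/13/14/15  (struct: LSU busy until I3 writes@11)
[I5] 13/14/15/16
[I6] 14/16/22/23  (RAW R0: wait I4 write@15)
[I7] 16/24/26/27  (WAW R0: wait I4 write@15; RAW R1: wait I6 write@23)
[I8] 17/28/29/30  (RAW R0: wait I7 write@27)

cycle = 15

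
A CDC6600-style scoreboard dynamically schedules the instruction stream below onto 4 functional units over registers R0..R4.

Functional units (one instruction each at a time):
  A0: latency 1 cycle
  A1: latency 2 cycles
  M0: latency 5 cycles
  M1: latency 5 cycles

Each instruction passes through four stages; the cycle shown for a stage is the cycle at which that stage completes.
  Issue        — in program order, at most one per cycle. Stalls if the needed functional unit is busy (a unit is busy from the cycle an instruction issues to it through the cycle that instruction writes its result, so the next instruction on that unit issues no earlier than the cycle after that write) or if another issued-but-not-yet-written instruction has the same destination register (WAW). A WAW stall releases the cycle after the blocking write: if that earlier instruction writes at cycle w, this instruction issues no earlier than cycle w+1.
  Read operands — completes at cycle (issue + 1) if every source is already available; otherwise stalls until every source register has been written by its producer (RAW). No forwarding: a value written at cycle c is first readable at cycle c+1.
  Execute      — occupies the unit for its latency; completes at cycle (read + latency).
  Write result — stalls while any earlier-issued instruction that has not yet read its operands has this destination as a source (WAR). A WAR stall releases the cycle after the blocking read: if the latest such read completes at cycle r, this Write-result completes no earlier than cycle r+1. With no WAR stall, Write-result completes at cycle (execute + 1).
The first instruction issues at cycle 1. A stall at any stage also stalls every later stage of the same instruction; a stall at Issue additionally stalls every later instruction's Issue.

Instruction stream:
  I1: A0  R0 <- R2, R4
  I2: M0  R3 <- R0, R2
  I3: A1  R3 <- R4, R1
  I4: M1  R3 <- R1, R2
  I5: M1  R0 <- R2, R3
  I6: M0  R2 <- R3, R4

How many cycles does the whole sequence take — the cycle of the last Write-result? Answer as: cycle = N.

cycle = 33

c1: I1→A0
c2: I1 RO | I2→M0
c3: I1 EX
c4: I1 WR R0
c5: I2 RO
c10: I2 EX
c11: I2 WR R3
c12: I3→A1
c13: I3 RO
c15: I3 EX
c16: I3 WR R3
c17: I4→M1
c18: I4 RO
c23: I4 EX
c24: I4 WR R3
c25: I5→M1
c26: I5 RO | I6→M0
c27: I6 RO
c31: I5 EX
c32: I5 WR R0 | I6 EX
c33: I6 WR R2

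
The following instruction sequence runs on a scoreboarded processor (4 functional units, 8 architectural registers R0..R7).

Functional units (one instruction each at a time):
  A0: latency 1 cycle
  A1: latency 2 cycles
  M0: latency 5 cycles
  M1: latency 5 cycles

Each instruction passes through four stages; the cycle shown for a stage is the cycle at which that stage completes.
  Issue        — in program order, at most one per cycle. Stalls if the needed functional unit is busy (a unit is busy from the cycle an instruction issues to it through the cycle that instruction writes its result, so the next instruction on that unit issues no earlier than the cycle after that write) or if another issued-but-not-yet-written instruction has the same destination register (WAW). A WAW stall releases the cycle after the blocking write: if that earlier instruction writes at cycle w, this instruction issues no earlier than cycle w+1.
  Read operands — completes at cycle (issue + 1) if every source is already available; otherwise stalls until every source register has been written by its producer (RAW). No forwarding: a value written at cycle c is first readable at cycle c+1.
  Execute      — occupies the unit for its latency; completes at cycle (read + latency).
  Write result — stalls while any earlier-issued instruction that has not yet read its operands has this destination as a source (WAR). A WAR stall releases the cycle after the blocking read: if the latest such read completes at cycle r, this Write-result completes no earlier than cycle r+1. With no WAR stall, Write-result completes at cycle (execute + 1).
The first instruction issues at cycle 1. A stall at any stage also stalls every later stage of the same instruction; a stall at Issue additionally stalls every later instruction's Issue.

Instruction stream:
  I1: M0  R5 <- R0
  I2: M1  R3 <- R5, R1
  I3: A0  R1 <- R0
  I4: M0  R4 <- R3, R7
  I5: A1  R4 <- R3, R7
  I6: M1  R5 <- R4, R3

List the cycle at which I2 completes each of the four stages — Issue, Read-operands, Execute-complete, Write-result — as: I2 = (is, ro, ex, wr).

I1 -> (1, 2, 7, 8)
I2 -> (2, 9, 14, 15)  // RAW R5: wait I1 write@8
I3 -> (3, 4, 5, 10)  // WAR R1: wait I2 read@9
I4 -> (9, 16, 21, 22)  // struct: M0 busy until I1 writes@8, RAW R3: wait I2 write@15
I5 -> (23, 24, 26, 27)  // WAW R4: wait I4 write@22
I6 -> (24, 28, 33, 34)  // RAW R4: wait I5 write@27

I2 = (2, 9, 14, 15)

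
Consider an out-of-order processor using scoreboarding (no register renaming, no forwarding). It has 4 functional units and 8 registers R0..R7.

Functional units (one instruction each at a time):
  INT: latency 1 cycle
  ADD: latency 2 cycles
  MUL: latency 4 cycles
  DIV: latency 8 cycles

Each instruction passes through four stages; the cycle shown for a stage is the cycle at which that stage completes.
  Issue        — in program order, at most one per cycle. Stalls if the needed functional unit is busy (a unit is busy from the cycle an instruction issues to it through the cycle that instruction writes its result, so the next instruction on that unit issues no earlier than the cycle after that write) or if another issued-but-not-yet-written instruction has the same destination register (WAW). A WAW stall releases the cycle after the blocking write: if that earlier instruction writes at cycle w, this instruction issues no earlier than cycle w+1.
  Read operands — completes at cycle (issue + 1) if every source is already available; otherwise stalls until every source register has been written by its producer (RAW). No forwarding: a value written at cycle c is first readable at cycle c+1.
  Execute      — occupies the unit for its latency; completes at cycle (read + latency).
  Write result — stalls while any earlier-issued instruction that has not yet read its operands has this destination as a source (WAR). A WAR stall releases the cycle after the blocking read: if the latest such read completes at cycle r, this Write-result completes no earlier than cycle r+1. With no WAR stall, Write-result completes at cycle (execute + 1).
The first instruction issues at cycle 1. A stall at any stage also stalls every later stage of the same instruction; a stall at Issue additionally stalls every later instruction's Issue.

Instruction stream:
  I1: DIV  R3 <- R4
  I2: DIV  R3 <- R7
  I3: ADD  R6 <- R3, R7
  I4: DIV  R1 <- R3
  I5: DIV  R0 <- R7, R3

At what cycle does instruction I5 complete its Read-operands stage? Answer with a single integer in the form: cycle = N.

cycle = 35

I1 -> (1, 2, 10, 11)
I2 -> (12, 13, 21, 22)  // struct: DIV busy until I1 writes@11
I3 -> (13, 23, 25, 26)  // RAW R3: wait I2 write@22
I4 -> (23, 24, 32, 33)  // struct: DIV busy until I2 writes@22
I5 -> (34, 35, 43, 44)  // struct: DIV busy until I4 writes@33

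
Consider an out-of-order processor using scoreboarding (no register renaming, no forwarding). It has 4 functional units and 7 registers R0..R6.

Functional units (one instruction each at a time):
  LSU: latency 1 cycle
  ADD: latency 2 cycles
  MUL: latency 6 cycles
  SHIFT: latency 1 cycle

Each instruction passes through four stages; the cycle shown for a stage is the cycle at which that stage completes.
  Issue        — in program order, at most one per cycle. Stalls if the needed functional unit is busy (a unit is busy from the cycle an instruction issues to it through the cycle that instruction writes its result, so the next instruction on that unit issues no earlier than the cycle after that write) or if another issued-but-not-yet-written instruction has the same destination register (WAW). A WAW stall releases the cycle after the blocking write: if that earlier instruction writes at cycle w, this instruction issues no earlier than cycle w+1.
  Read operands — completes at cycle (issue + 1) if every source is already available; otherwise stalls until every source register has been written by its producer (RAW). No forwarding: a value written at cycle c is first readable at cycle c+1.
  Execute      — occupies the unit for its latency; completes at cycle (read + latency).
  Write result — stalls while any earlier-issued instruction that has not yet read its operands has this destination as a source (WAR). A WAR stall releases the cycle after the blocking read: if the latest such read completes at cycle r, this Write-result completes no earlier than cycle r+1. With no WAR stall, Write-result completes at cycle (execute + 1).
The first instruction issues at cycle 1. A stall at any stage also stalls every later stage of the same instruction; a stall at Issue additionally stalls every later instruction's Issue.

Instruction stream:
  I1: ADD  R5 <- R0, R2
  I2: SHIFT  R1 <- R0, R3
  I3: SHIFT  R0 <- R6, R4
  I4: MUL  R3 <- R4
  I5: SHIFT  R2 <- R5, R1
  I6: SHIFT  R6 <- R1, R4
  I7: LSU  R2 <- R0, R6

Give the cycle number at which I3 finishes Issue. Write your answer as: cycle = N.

c1: I1 dispatched to ADD
c2: I1 operands ready | I2 dispatched to SHIFT
c3: I2 operands ready
c4: I1 complete | I2 complete
c5: R5←I1 | R1←I2
c6: I3 dispatched to SHIFT
c7: I3 operands ready | I4 dispatched to MUL
c8: I3 complete | I4 operands ready
c9: R0←I3
c10: I5 dispatched to SHIFT
c11: I5 operands ready
c12: I5 complete
c13: R2←I5
c14: I4 complete | I6 dispatched to SHIFT
c15: R3←I4 | I6 operands ready | I7 dispatched to LSU
c16: I6 complete
c17: R6←I6
c18: I7 operands ready
c19: I7 complete
c20: R2←I7

cycle = 6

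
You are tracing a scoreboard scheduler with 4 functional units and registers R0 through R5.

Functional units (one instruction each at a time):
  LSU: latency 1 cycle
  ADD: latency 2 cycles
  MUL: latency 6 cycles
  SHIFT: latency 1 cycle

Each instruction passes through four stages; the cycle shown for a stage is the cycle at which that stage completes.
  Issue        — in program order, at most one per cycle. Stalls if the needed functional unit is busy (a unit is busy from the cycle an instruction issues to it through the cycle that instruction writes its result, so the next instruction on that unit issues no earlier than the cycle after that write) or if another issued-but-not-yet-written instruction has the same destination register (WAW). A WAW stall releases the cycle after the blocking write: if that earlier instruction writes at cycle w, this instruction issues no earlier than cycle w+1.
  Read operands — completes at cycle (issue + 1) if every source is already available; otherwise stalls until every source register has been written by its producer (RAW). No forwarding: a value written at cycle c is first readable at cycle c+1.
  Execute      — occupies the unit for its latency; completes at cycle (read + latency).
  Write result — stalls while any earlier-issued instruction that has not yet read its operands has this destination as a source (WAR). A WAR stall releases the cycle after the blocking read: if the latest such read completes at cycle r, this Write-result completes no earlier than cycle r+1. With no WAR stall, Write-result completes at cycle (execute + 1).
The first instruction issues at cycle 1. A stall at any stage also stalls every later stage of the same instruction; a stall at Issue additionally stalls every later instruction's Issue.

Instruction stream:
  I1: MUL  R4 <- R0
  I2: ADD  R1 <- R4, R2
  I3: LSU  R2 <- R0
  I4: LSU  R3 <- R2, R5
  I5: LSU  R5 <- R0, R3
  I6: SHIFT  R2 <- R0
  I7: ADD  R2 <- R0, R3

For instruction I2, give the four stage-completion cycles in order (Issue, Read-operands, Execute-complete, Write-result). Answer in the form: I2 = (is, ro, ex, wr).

I2 = (2, 10, 12, 13)

I1  is:1  ro:2  ex:8  wr:9
I2  is:2  ro:10  ex:12  wr:13  — RAW R4: wait I1 write@9
I3  is:3  ro:4  ex:5  wr:11  — WAR R2: wait I2 read@10
I4  is:12  ro:13  ex:14  wr:15  — struct: LSU busy until I3 writes@11
I5  is:16  ro:17  ex:18  wr:19  — struct: LSU busy until I4 writes@15
I6  is:17  ro:18  ex:19  wr:20
I7  is:21  ro:22  ex:24  wr:25  — WAW R2: wait I6 write@20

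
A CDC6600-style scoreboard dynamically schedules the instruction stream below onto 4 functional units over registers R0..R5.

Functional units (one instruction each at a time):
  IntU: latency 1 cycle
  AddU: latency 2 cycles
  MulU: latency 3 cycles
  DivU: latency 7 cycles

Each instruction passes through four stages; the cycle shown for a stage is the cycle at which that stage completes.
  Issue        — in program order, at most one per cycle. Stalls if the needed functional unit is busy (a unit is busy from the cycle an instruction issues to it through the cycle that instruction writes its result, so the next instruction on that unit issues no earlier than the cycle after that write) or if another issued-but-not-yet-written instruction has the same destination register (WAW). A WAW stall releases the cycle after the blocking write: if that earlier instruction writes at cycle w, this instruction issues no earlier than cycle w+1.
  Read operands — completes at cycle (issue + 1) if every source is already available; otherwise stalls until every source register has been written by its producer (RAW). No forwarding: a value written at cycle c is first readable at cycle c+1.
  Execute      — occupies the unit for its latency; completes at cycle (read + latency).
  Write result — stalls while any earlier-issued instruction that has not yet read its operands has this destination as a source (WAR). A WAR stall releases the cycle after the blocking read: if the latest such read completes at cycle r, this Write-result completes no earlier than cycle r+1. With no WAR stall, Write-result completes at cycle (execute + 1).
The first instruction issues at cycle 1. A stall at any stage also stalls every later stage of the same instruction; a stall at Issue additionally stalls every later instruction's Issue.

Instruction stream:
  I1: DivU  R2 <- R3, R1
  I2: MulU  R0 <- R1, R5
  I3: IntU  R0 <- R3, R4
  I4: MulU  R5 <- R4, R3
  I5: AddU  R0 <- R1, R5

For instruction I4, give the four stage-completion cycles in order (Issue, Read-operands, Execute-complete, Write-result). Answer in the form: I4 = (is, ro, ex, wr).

I4 = (9, 10, 13, 14)

cycle 1: I1 dispatched to DivU
cycle 2: I1 operands ready, I2 dispatched to MulU
cycle 3: I2 operands ready
cycle 6: I2 complete
cycle 7: R0←I2
cycle 8: I3 dispatched to IntU
cycle 9: I1 complete, I3 operands ready, I4 dispatched to MulU
cycle 10: R2←I1, I3 complete, I4 operands ready
cycle 11: R0←I3
cycle 12: I5 dispatched to AddU
cycle 13: I4 complete
cycle 14: R5←I4
cycle 15: I5 operands ready
cycle 17: I5 complete
cycle 18: R0←I5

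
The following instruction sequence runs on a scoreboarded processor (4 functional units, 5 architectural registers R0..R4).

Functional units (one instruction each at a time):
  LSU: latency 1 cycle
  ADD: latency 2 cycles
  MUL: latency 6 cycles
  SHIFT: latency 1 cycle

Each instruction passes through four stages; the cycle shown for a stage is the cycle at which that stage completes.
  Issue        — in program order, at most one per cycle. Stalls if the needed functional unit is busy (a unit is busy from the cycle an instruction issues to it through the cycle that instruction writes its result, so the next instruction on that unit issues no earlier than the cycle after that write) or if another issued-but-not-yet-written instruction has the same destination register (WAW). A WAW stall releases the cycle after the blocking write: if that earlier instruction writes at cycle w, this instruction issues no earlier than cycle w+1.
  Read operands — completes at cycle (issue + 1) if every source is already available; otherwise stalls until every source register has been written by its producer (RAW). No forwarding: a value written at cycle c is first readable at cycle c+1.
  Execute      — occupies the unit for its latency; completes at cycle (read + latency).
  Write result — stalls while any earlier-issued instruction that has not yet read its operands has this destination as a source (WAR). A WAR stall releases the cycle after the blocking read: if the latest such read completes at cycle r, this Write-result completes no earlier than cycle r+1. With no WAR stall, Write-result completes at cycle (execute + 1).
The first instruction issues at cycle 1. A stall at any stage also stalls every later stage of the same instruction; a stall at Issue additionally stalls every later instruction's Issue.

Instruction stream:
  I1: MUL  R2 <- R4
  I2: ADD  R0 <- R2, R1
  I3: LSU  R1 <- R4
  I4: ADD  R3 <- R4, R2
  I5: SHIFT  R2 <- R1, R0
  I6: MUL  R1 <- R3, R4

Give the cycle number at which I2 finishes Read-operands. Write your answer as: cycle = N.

cycle 1: I1→MUL
cycle 2: I1 RO; I2→ADD
cycle 3: I3→LSU
cycle 4: I3 RO
cycle 5: I3 EX
cycle 8: I1 EX
cycle 9: I1 WR R2
cycle 10: I2 RO
cycle 11: I3 WR R1
cycle 12: I2 EX
cycle 13: I2 WR R0
cycle 14: I4→ADD
cycle 15: I4 RO; I5→SHIFT
cycle 16: I5 RO; I6→MUL
cycle 17: I4 EX; I5 EX
cycle 18: I4 WR R3; I5 WR R2
cycle 19: I6 RO
cycle 25: I6 EX
cycle 26: I6 WR R1

cycle = 10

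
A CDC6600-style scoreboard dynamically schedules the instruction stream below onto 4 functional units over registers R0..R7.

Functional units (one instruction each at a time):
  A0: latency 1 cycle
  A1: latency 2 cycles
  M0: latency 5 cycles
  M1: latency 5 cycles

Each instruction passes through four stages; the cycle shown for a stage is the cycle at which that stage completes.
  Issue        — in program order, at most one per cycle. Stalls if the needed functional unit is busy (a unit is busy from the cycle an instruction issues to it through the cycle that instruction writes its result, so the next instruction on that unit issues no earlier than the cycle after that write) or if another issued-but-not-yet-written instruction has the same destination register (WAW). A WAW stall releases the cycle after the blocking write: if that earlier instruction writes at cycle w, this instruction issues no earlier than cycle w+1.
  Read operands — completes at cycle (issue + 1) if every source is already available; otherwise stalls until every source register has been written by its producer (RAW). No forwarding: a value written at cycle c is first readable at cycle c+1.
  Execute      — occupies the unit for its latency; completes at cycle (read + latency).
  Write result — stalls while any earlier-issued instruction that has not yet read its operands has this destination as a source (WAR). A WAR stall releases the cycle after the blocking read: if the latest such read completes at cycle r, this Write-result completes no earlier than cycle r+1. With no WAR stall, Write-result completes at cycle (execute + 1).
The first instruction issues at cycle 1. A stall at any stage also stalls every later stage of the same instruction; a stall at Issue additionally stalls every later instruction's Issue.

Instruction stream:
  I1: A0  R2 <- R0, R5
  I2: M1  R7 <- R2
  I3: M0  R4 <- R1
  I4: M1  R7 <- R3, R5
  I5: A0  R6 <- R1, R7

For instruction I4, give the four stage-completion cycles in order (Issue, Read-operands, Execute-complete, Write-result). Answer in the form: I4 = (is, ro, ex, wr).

I4 = (12, 13, 18, 19)

c1: I1 dispatched to A0
c2: I1 operands ready; I2 dispatched to M1
c3: I1 complete; I3 dispatched to M0
c4: R2←I1; I3 operands ready
c5: I2 operands ready
c9: I3 complete
c10: I2 complete; R4←I3
c11: R7←I2
c12: I4 dispatched to M1
c13: I4 operands ready; I5 dispatched to A0
c18: I4 complete
c19: R7←I4
c20: I5 operands ready
c21: I5 complete
c22: R6←I5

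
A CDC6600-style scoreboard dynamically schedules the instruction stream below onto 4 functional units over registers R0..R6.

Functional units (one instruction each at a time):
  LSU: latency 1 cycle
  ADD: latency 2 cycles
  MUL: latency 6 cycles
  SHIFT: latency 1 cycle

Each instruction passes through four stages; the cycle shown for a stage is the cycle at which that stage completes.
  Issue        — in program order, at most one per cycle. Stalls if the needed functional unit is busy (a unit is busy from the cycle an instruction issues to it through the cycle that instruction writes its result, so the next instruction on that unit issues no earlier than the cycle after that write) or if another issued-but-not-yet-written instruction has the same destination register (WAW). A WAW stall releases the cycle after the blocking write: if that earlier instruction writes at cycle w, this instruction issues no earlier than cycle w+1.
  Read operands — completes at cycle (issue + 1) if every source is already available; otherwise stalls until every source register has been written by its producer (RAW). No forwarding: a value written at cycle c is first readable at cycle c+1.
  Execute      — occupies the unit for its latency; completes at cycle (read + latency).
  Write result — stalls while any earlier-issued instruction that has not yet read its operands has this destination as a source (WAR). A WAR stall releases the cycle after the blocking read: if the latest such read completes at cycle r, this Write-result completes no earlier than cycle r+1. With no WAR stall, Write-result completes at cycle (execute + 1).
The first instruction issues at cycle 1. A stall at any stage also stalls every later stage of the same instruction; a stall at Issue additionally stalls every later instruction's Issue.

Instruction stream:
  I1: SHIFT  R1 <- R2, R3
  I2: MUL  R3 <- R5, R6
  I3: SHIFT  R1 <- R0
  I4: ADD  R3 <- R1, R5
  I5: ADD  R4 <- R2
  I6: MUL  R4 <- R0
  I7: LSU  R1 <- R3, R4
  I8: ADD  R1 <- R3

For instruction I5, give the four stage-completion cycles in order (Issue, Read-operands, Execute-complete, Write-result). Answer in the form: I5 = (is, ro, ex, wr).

I1: IS=1 RO=2 EX=3 WR=4
I2: IS=2 RO=3 EX=9 WR=10
I3: IS=5 RO=6 EX=7 WR=8  [struct: SHIFT busy until I1 writes@4]
I4: IS=11 RO=12 EX=14 WR=15  [WAW R3: wait I2 write@10]
I5: IS=16 RO=17 EX=19 WR=20  [struct: ADD busy until I4 writes@15]
I6: IS=21 RO=22 EX=28 WR=29  [WAW R4: wait I5 write@20]
I7: IS=22 RO=30 EX=31 WR=32  [RAW R4: wait I6 write@29]
I8: IS=33 RO=34 EX=36 WR=37  [WAW R1: wait I7 write@32]

I5 = (16, 17, 19, 20)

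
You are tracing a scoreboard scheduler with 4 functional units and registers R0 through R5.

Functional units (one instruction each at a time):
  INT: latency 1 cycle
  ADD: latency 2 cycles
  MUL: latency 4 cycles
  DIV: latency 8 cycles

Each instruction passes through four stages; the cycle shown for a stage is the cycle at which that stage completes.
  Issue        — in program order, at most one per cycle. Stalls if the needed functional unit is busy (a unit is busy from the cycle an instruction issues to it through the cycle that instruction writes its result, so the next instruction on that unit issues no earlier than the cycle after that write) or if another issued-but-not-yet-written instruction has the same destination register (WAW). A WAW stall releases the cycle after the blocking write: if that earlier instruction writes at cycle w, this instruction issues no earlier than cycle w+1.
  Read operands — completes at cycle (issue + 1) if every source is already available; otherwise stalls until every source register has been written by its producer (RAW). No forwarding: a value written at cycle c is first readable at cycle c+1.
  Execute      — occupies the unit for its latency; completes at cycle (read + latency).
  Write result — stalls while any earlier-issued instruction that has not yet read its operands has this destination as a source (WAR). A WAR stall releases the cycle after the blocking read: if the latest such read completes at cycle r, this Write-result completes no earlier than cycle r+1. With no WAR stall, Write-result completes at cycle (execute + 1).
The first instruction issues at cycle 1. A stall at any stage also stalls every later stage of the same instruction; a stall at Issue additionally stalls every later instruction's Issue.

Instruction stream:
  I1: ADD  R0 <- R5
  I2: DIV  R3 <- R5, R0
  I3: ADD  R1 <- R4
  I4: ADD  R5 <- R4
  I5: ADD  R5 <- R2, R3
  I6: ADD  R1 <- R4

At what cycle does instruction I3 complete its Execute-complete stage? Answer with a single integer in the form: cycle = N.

cycle = 9

I1: IS=1 RO=2 EX=4 WR=5
I2: IS=2 RO=6 EX=14 WR=15  [RAW R0: wait I1 write@5]
I3: IS=6 RO=7 EX=9 WR=10  [struct: ADD busy until I1 writes@5]
I4: IS=11 RO=12 EX=14 WR=15  [struct: ADD busy until I3 writes@10]
I5: IS=16 RO=17 EX=19 WR=20  [struct: ADD busy until I4 writes@15]
I6: IS=21 RO=22 EX=24 WR=25  [struct: ADD busy until I5 writes@20]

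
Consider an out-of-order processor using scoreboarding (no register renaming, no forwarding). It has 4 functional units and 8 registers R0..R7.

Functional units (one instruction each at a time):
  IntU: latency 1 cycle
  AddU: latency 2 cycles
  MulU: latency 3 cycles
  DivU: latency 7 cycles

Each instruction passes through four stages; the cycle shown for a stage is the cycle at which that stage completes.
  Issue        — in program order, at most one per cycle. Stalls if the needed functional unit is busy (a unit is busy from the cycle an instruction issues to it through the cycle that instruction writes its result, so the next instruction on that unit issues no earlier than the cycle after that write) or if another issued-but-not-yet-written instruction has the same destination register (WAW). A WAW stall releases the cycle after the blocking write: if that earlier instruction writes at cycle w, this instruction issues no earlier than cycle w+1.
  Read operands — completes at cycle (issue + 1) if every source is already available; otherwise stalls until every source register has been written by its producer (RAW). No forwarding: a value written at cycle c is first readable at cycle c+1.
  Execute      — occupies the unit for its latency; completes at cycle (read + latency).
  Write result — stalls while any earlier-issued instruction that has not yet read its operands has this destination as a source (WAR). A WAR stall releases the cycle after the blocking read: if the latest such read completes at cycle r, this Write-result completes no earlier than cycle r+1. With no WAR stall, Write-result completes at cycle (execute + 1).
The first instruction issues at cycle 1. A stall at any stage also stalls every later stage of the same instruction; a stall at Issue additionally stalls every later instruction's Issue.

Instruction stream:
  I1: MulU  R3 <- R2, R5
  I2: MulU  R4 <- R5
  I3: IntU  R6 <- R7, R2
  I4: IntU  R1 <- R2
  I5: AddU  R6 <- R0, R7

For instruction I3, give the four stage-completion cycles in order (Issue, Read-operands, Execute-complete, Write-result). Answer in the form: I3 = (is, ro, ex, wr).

I3 = (8, 9, 10, 11)

t=1  I1→MulU
t=2  I1 RO
t=5  I1 EX
t=6  I1 WR R3
t=7  I2→MulU
t=8  I2 RO; I3→IntU
t=9  I3 RO
t=10  I3 EX
t=11  I2 EX; I3 WR R6
t=12  I2 WR R4; I4→IntU
t=13  I4 RO; I5→AddU
t=14  I4 EX; I5 RO
t=15  I4 WR R1
t=16  I5 EX
t=17  I5 WR R6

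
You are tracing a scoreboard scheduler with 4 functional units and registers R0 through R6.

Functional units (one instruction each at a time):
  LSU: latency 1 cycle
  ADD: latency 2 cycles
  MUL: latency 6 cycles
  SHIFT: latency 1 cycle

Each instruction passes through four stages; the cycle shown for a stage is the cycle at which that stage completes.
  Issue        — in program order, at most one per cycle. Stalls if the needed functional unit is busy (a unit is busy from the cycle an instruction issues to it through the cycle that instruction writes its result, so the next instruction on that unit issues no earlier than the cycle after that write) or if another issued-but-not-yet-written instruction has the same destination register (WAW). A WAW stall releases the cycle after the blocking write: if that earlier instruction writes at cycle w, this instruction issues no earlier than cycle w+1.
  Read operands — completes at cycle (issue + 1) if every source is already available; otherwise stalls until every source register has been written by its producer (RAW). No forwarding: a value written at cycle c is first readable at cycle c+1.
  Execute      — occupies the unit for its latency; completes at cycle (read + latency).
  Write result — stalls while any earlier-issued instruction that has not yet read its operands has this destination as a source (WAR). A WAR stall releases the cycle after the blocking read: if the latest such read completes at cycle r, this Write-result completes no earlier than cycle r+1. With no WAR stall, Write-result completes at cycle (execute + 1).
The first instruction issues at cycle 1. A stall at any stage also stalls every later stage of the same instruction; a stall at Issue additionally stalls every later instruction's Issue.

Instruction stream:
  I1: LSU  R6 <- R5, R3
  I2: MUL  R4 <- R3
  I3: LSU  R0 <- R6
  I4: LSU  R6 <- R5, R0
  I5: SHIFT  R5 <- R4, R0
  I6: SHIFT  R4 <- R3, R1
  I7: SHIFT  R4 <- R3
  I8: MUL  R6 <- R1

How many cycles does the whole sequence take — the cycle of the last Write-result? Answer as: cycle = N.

  I1 | 1 | 2 | 3 | 4
  I2 | 2 | 3 | 9 | 10
  I3 | 5 | 6 | 7 | 8   struct: LSU busy until I1 writes@4
  I4 | 9 | 10 | 11 | 12   struct: LSU busy until I3 writes@8
  I5 | 10 | 11 | 12 | 13
  I6 | 14 | 15 | 16 | 17   struct: SHIFT busy until I5 writes@13
  I7 | 18 | 19 | 20 | 21   struct: SHIFT busy until I6 writes@17
  I8 | 19 | 20 | 26 | 27

cycle = 27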